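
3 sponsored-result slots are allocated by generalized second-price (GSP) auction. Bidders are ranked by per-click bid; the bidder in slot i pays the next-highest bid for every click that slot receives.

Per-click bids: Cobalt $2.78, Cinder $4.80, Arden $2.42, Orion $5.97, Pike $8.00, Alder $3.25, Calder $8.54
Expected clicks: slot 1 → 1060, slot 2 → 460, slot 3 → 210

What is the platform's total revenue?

Total revenue: $12234.20

Sorting advertisers: $8.54 (Calder) > $8.00 (Pike) > $5.97 (Orion) > $4.80 (Cinder) > …
Slot 1: Calder pays $8.00 × 1060 = $8480.00
Slot 2: Pike pays $5.97 × 460 = $2746.20
Slot 3: Orion pays $4.80 × 210 = $1008.00
Total = $12234.20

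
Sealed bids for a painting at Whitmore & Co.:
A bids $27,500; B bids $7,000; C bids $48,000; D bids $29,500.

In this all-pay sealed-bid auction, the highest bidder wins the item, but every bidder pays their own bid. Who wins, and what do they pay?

C pays $48,000

Bids ranked: 48,000 (C) > 29,500 (D) > 27,500 (A) > 7,000 (B)
C wins with the top bid; all bids are sunk regardless.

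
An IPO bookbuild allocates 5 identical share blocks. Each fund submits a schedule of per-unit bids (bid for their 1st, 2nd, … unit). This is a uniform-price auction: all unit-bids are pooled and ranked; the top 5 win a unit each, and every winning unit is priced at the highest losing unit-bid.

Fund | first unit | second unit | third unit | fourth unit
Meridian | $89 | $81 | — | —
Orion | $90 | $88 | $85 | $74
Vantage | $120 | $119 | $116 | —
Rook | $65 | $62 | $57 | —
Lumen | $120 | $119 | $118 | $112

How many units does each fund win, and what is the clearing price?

All unit-bids, highest first — top 5: 120 (Vantage-1), 120 (Lumen-1), 119 (Vantage-2), 119 (Lumen-2), 118 (Lumen-3)
The (k+1)-th unit-bid is $116.
Allocation: Lumen 3, Vantage 2.

Lumen 3, Vantage 2; clearing price $116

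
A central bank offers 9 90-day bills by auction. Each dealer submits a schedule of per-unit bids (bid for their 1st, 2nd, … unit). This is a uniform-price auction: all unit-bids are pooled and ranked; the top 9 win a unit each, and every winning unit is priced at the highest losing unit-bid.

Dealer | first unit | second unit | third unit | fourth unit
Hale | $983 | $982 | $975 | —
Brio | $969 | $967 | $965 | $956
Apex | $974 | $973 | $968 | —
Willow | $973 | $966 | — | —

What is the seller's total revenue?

Pooled unit-bids ranked (top 9): 983 (Hale-1), 982 (Hale-2), 975 (Hale-3), 974 (Apex-1), 973 (Apex-2), 973 (Willow-1), 969 (Brio-1), 968 (Apex-3), 967 (Brio-2)
Highest rejected unit-bid = $966.
Allocation: Apex 3, Brio 2, Hale 3, Willow 1. Every unit priced at $966.
Revenue = 9 × 966 = $8,694.

Total revenue: $8,694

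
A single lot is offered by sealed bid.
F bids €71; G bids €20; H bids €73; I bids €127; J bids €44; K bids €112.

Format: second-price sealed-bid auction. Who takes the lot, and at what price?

Second-price sealed-bid auction: the highest bidder wins and pays the second-highest bid.
Bids ranked: 127 (I) > 112 (K) > 73 (H) > 71 (F) > 44 (J) > 20 (G)
I is highest; pays the second-highest bid, €112.

I pays €112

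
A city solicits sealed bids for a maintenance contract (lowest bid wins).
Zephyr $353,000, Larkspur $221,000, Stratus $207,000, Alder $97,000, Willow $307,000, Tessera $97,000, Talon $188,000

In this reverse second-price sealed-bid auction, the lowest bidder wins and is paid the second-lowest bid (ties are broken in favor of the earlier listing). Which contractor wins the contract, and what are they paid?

Bids ranked: 97,000 (Alder) < 97,000 (Tessera) < 188,000 (Talon) < 207,000 (Stratus) < 221,000 (Larkspur) < 307,000 (Willow) < …
Tie at $97,000 → Alder wins by tie-break.
Alder is lowest; is paid the second-lowest bid, $97,000.

Alder is paid $97,000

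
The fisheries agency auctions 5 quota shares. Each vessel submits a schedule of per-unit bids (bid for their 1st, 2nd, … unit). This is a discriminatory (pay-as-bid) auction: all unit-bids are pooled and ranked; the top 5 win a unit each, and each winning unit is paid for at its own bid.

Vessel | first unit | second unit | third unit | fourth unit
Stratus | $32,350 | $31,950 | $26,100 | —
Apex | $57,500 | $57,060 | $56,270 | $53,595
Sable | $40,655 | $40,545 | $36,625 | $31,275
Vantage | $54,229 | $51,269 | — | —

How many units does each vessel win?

Merging the schedules and taking the best 5: 57,500 (Apex-1), 57,060 (Apex-2), 56,270 (Apex-3), 54,229 (Vantage-1), 53,595 (Apex-4)
Next rejected bid: $51,269 (not a price — pay-as-bid).
Allocation: Apex 4, Vantage 1.

Apex 4, Vantage 1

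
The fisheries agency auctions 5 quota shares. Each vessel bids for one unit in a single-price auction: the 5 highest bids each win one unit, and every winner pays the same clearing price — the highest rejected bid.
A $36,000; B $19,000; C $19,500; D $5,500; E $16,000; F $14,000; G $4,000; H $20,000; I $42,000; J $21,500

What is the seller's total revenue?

Ordering the bids: 42,000 (I), 36,000 (A), 21,500 (J), 20,000 (H), 19,500 (C), 19,000 (B), 16,000 (E), …
Winners (5 units): I, A, J, H, C.
Clearing price = highest rejected bid = $19,000.
Total revenue = 5 × $19,000 = $95,000.

Total revenue: $95,000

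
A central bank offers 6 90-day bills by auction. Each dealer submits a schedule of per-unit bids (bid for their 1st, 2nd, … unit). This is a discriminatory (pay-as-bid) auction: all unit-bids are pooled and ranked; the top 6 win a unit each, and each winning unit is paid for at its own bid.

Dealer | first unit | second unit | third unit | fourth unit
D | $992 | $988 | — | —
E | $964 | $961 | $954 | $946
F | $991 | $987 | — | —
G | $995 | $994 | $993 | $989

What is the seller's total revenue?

Pooled unit-bids ranked (top 6): 995 (G-1), 994 (G-2), 993 (G-3), 992 (D-1), 991 (F-1), 989 (G-4)
Next rejected bid: $988 (not a price — pay-as-bid).
Each winning unit pays its own bid.
Revenue = 995 + 994 + 993 + 992 + 991 + 989 = $5,954.

Total revenue: $5,954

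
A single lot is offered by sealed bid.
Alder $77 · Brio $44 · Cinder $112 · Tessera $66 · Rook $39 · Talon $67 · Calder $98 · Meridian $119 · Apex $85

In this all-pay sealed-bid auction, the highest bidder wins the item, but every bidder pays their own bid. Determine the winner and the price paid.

Meridian pays $119

All-pay sealed-bid auction: the highest bidder wins the item, but every bidder pays their own bid.
Bids in order: 119 (Meridian) > 112 (Cinder) > 98 (Calder) > 85 (Apex) > 77 (Alder) > 67 (Talon) > …
Meridian wins with the top bid; all bids are sunk regardless.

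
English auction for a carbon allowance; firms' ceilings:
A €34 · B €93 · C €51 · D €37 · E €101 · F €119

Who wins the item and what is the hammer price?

F wins at €101

Ascending (English) auction: the price rises until one bidder remains; the winner pays the price at which the last rival dropped out.
Limits ranked: 119 (F) > 101 (E) > 93 (B) > 51 (C) > 37 (D) > 34 (A)
Once the price passes €101, only F is left; the hammer falls at E's limit of €101.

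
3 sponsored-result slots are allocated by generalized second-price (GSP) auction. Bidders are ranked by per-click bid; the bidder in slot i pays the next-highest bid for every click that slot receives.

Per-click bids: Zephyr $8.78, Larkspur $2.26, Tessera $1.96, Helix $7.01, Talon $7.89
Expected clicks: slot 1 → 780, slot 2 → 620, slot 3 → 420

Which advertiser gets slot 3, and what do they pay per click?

Helix; $2.26 per click

Ranked by bid: $8.78 (Zephyr) > $7.89 (Talon) > $7.01 (Helix) > $2.26 (Larkspur) > …
Slot 3 goes to the third-ranked bidder, Helix, who pays the next bid down: $2.26/click.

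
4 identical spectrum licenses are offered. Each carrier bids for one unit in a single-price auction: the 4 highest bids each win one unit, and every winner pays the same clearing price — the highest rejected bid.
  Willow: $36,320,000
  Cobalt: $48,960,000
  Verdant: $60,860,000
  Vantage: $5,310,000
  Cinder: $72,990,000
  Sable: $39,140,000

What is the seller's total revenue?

Total revenue: $145,280,000

Sorting: 72,990,000 (Cinder), 60,860,000 (Verdant), 48,960,000 (Cobalt), 39,140,000 (Sable), 36,320,000 (Willow), 5,310,000 (Vantage)
Winners (4 units): Cinder, Verdant, Cobalt, Sable.
Highest unsuccessful bid: $36,320,000 → clearing price.
Total revenue = 4 × $36,320,000 = $145,280,000.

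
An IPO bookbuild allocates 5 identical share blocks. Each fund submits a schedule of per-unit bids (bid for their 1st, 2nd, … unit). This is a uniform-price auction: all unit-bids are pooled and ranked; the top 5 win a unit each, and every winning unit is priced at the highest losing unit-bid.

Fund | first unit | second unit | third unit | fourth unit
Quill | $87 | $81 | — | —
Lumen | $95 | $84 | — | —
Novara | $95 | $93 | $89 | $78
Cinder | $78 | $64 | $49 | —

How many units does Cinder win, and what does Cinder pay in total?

All unit-bids, highest first — top 5: 95 (Lumen-1), 95 (Novara-1), 93 (Novara-2), 89 (Novara-3), 87 (Quill-1)
First bid not allocated: $84.
Cinder wins 0 unit(s) at $84 each.

Cinder: 0 units, pays $0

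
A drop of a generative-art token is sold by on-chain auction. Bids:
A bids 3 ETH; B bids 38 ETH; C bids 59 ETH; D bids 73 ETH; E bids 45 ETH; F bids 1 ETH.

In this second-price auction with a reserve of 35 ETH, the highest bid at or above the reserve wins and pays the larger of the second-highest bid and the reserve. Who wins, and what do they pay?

D pays 59 ETH

Second-price auction with a reserve of 35 ETH: the highest bid at or above the reserve wins and pays the larger of the second-highest bid and the reserve.
Bids ranked: 73 (D) > 59 (C) > 45 (E) > 38 (B) > 3 (A) > 1 (F)
D has the top bid at or above the reserve (73 ETH).
Second-highest bid 59 ETH exceeds the reserve 35 ETH → payment 59 ETH.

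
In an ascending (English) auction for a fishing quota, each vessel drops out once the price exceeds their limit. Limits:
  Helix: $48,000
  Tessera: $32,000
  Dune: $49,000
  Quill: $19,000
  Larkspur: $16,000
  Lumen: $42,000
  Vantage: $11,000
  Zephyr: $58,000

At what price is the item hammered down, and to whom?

Zephyr wins at $49,000

Rule: the price rises until one bidder remains; the winner pays the price at which the last rival dropped out.
Limits ranked: 58,000 (Zephyr) > 49,000 (Dune) > 48,000 (Helix) > 42,000 (Lumen) > 32,000 (Tessera) > 19,000 (Quill) > …
Dune is the last rival to drop out, at $49,000; Zephyr remains and wins at that price.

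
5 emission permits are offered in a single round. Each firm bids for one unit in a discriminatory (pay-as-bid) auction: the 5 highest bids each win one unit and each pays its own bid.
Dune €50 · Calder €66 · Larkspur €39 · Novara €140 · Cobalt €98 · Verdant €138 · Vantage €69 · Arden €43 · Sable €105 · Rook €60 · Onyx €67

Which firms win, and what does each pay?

Novara €140, Verdant €138, Sable €105, Cobalt €98, Vantage €69

Bids ranked high→low: 140 (Novara), 138 (Verdant), 105 (Sable), 98 (Cobalt), 69 (Vantage), 67 (Onyx), 66 (Calder), …
Winners (5 units): Novara, Verdant, Sable, Cobalt, Vantage.
Each winner pays its own bid: Novara €140, Verdant €138, Sable €105, Cobalt €98, Vantage €69.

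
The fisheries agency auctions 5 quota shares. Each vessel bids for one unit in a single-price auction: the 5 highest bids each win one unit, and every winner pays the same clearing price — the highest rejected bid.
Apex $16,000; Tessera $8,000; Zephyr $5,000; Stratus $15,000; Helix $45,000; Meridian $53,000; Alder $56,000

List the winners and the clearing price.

Alder, Meridian, Helix, Apex, Stratus; each pays $8,000

Ordering the bids: 56,000 (Alder), 53,000 (Meridian), 45,000 (Helix), 16,000 (Apex), 15,000 (Stratus), 8,000 (Tessera), 5,000 (Zephyr)
The 5 highest are Alder, Meridian, Helix, Apex, Stratus.
Clearing price = highest rejected bid = $8,000.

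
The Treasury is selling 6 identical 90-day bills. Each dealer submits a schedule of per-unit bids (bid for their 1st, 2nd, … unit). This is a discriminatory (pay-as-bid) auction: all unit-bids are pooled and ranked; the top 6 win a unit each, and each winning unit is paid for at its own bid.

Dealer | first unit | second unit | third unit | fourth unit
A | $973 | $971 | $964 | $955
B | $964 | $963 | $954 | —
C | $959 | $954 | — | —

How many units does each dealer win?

Pooled unit-bids ranked (top 6): 973 (A-1), 971 (A-2), 964 (A-3), 964 (B-1), 963 (B-2), 959 (C-1)
Next rejected bid: $955 (not a price — pay-as-bid).
Allocation: A 3, B 2, C 1.

A 3, B 2, C 1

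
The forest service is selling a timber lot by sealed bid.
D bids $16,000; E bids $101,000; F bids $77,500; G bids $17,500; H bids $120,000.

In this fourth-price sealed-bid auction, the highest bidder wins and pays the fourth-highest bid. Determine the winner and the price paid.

Sorting bids: 120,000 (H) > 101,000 (E) > 77,500 (F) > 17,500 (G) > 16,000 (D)
H wins; payment is bid #4 in the ranking = $17,500.

H pays $17,500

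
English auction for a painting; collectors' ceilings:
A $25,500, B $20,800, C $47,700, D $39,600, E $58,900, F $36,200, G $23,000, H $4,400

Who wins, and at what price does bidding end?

Ascending (English) auction: the price rises until one bidder remains; the winner pays the price at which the last rival dropped out.
Limits in order: 58,900 (E) > 47,700 (C) > 39,600 (D) > 36,200 (F) > 25,500 (A) > 23,000 (G) > …
C is the last rival to drop out, at $47,700; E remains and wins at that price.

E wins at $47,700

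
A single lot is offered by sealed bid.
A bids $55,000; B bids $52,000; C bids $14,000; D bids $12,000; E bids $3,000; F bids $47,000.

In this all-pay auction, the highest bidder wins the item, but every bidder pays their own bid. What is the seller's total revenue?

Sorting bids: 55,000 (A) > 52,000 (B) > 47,000 (F) > 14,000 (C) > 12,000 (D) > 3,000 (E)
A wins with the top bid; all bids are sunk regardless.
Every bidder forfeits their bid regardless of winning.
Revenue = 55,000 + 52,000 + 14,000 + 12,000 + 3,000 + 47,000 = $183,000.

Total revenue: $183,000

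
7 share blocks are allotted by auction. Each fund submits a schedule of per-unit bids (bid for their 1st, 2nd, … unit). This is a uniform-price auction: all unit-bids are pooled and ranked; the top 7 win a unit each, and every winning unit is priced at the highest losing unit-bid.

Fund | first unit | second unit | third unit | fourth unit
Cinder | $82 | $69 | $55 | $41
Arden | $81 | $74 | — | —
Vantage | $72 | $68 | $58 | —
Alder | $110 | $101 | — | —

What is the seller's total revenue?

Total revenue: $476

Pooled unit-bids ranked (top 7): 110 (Alder-1), 101 (Alder-2), 82 (Cinder-1), 81 (Arden-1), 74 (Arden-2), 72 (Vantage-1), 69 (Cinder-2)
Highest rejected unit-bid = $68.
Allocation: Alder 2, Arden 2, Cinder 2, Vantage 1. Every unit priced at $68.
Revenue = 7 × 68 = $476.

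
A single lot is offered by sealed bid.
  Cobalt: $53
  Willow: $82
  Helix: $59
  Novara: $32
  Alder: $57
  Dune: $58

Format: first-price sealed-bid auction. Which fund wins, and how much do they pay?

Willow pays $82

Bids in order: 82 (Willow) > 59 (Helix) > 58 (Dune) > 57 (Alder) > 53 (Cobalt) > 32 (Novara)
Willow is highest → pays own bid, $82.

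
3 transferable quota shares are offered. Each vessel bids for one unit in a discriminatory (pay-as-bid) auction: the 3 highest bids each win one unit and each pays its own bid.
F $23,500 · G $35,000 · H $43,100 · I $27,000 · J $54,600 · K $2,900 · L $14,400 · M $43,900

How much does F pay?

F pays $0

Ordering the bids: 54,600 (J), 43,900 (M), 43,100 (H), 35,000 (G), 27,000 (I), …
Top 3: J, M, H.
F does not win → $0.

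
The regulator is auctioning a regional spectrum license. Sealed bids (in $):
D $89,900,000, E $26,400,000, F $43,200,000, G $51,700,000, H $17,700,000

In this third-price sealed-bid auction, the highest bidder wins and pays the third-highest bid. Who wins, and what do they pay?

Third-price sealed-bid auction: the highest bidder wins and pays the third-highest bid.
Bids in order: 89,900,000 (D) > 51,700,000 (G) > 43,200,000 (F) > 26,400,000 (E) > 17,700,000 (H)
D is highest; pays the third-highest bid, $43,200,000.

D pays $43,200,000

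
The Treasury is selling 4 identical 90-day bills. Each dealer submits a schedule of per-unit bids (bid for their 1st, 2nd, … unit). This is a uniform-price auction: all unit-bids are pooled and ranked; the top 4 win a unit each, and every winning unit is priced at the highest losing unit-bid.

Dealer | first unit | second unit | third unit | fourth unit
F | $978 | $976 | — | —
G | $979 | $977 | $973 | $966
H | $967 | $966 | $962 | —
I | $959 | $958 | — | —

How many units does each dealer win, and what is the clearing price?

All unit-bids, highest first — top 4: 979 (G-1), 978 (F-1), 977 (G-2), 976 (F-2)
The (k+1)-th unit-bid is $973.
Allocation: F 2, G 2.

F 2, G 2; clearing price $973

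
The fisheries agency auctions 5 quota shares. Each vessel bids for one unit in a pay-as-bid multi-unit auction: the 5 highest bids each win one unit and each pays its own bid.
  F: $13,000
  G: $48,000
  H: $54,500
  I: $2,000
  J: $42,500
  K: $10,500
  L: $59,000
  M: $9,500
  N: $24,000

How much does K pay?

Sorting: 59,000 (L), 54,500 (H), 48,000 (G), 42,500 (J), 24,000 (N), 13,000 (F), 10,500 (K), …
The 5 highest are L, H, G, J, N.
K does not win → $0.

K pays $0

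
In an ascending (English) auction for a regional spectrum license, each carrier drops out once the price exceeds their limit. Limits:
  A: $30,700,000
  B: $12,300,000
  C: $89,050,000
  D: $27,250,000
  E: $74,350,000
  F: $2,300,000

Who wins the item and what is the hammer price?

C wins at $74,350,000

Limits ranked: 89,050,000 (C) > 74,350,000 (E) > 30,700,000 (A) > 27,250,000 (D) > 12,300,000 (B) > 2,300,000 (F)
Bidding ends when E exits at $74,350,000; C takes it.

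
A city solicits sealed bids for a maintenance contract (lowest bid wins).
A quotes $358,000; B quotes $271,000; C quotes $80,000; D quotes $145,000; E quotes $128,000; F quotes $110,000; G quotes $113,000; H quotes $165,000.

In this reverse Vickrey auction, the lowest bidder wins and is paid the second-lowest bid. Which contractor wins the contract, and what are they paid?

C is paid $110,000

Bids in order: 80,000 (C) < 110,000 (F) < 113,000 (G) < 128,000 (E) < 145,000 (D) < 165,000 (H) < …
C wins with the lowest bid; price is set by the runner-up at $110,000.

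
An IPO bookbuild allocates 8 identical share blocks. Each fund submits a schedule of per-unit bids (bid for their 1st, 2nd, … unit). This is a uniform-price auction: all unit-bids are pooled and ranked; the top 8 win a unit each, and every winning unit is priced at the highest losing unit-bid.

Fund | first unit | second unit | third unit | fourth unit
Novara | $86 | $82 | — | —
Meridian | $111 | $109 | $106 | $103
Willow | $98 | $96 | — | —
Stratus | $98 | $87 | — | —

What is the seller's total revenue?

Total revenue: $688

All unit-bids, highest first — top 8: 111 (Meridian-1), 109 (Meridian-2), 106 (Meridian-3), 103 (Meridian-4), 98 (Willow-1), 98 (Stratus-1), 96 (Willow-2), 87 (Stratus-2)
The (k+1)-th unit-bid is $86.
Allocation: Meridian 4, Stratus 2, Willow 2. Every unit priced at $86.
Revenue = 8 × 86 = $688.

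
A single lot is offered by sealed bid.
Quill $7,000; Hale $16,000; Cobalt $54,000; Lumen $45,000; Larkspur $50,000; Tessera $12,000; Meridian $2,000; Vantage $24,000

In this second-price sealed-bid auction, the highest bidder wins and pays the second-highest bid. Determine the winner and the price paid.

Bids ranked: 54,000 (Cobalt) > 50,000 (Larkspur) > 45,000 (Lumen) > 24,000 (Vantage) > 16,000 (Hale) > 12,000 (Tessera) > …
Cobalt wins with the highest bid; price is set by the runner-up at $50,000.

Cobalt pays $50,000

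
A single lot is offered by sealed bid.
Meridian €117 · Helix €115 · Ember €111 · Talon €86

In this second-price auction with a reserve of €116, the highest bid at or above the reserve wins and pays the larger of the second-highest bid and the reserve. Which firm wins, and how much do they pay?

Second-price auction with a reserve of €116: the highest bid at or above the reserve wins and pays the larger of the second-highest bid and the reserve.
Bids ranked: 117 (Meridian) > 115 (Helix) > 111 (Ember) > 86 (Talon)
Meridian has the top bid at or above the reserve (€117).
Second-highest bid €115 is below the reserve €116, so the reserve binds → payment €116.

Meridian pays €116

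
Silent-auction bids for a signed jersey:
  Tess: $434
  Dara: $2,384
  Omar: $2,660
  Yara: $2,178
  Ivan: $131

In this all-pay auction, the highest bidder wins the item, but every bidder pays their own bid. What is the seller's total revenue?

Total revenue: $7,787

Bids ranked: 2,660 (Omar) > 2,384 (Dara) > 2,178 (Yara) > 434 (Tess) > 131 (Ivan)
Omar wins with the top bid; all bids are sunk regardless.
Every bidder forfeits their bid regardless of winning.
Revenue = 434 + 2,384 + 2,660 + 2,178 + 131 = $7,787.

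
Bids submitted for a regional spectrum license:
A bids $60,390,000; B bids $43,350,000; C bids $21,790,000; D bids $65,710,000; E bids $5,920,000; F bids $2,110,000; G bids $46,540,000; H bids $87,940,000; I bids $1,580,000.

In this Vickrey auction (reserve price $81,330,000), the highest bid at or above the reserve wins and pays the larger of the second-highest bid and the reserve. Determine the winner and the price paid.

Vickrey auction (reserve price $81,330,000): the highest bid at or above the reserve wins and pays the larger of the second-highest bid and the reserve.
Sorting bids: 87,940,000 (H) > 65,710,000 (D) > 60,390,000 (A) > 46,540,000 (G) > 43,350,000 (B) > 21,790,000 (C) > …
Highest eligible bid: H at $87,940,000.
max(second-highest $65,710,000, reserve $81,330,000) = $81,330,000.

H pays $81,330,000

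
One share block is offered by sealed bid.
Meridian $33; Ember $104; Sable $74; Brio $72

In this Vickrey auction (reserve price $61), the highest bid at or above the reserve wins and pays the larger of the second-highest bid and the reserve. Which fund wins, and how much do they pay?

Vickrey auction (reserve price $61): the highest bid at or above the reserve wins and pays the larger of the second-highest bid and the reserve.
Bids in order: 104 (Ember) > 74 (Sable) > 72 (Brio) > 33 (Meridian)
Ember has the top bid at or above the reserve ($104).
Second-highest bid $74 exceeds the reserve $61 → payment $74.

Ember pays $74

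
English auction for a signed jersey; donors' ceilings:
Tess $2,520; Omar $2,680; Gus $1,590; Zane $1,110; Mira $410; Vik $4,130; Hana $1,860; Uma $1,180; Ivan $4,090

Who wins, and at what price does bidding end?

Limits in order: 4,130 (Vik) > 4,090 (Ivan) > 2,680 (Omar) > 2,520 (Tess) > 1,860 (Hana) > 1,590 (Gus) > …
Once the price passes $4,090, only Vik is left; the hammer falls at Ivan's limit of $4,090.

Vik wins at $4,090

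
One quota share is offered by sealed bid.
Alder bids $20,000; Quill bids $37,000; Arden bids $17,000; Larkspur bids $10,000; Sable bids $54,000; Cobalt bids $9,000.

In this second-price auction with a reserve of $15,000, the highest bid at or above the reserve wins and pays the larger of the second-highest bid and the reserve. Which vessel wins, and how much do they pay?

Sable pays $37,000

Second-price auction with a reserve of $15,000: the highest bid at or above the reserve wins and pays the larger of the second-highest bid and the reserve.
Bids ranked: 54,000 (Sable) > 37,000 (Quill) > 20,000 (Alder) > 17,000 (Arden) > 10,000 (Larkspur) > 9,000 (Cobalt)
Sable has the top bid at or above the reserve ($54,000).
Second-highest bid $37,000 exceeds the reserve $15,000 → payment $37,000.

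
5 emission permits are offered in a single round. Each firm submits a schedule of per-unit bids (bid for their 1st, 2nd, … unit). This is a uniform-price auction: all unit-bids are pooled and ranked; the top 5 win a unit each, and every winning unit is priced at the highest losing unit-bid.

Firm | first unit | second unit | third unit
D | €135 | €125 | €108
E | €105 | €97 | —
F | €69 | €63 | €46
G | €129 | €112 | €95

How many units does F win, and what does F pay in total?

F: 0 units, pays €0

Pooled unit-bids ranked (top 5): 135 (D-1), 129 (G-1), 125 (D-2), 112 (G-2), 108 (D-3)
The (k+1)-th unit-bid is €105.
F wins 0 unit(s) at €105 each.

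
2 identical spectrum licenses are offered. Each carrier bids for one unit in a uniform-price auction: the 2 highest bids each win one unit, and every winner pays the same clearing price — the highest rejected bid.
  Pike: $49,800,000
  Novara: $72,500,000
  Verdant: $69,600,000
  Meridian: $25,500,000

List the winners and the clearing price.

Ordering the bids: 72,500,000 (Novara), 69,600,000 (Verdant), 49,800,000 (Pike), 25,500,000 (Meridian)
Top 2: Novara, Verdant.
Highest unsuccessful bid: $49,800,000 → clearing price.

Novara, Verdant; each pays $49,800,000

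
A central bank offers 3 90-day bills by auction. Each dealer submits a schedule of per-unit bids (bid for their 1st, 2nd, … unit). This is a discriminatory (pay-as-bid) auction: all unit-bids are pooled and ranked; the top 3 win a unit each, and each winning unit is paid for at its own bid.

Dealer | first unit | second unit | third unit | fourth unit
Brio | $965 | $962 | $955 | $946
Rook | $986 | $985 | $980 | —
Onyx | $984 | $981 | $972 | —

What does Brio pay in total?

Brio pays $0

Pooled unit-bids ranked (top 3): 986 (Rook-1), 985 (Rook-2), 984 (Onyx-1)
Next rejected bid: $981 (not a price — pay-as-bid).
Brio wins no units.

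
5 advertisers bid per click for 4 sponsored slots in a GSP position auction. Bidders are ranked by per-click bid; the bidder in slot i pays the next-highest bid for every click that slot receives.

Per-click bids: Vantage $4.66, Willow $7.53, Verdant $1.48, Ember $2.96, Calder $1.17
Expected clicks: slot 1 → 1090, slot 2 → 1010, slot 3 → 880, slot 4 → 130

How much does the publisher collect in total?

Total revenue: $9523.50

Per-click bids in order: $7.53 (Willow) > $4.66 (Vantage) > $2.96 (Ember) > $1.48 (Verdant) > $1.17 (Calder)
Slot 1: Willow pays $4.66 × 1090 = $5079.40
Slot 2: Vantage pays $2.96 × 1010 = $2989.60
Slot 3: Ember pays $1.48 × 880 = $1302.40
Slot 4: Verdant pays $1.17 × 130 = $152.10
Total = $9523.50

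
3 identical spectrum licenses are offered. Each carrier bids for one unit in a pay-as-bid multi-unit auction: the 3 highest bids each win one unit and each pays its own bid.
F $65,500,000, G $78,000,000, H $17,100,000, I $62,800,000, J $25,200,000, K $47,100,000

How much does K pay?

K pays $0

Ordering the bids: 78,000,000 (G), 65,500,000 (F), 62,800,000 (I), 47,100,000 (K), 25,200,000 (J), …
Top 3: G, F, I.
K does not win → $0.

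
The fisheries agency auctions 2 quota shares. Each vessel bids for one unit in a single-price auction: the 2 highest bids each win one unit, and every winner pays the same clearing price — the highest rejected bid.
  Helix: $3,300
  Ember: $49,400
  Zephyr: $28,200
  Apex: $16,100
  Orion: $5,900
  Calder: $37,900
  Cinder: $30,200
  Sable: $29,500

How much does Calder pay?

Calder pays $30,200

Bids ranked high→low: 49,400 (Ember), 37,900 (Calder), 30,200 (Cinder), 29,500 (Sable), …
Top 2: Ember, Calder.
Clearing price = highest rejected bid = $30,200.
Calder wins → pays $30,200.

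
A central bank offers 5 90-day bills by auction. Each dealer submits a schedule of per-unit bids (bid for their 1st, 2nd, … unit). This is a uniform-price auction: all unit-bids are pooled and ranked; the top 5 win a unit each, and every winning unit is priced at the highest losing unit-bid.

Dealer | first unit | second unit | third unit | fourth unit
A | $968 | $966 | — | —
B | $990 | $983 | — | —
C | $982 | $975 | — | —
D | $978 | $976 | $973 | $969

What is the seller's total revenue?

Total revenue: $4,875

All unit-bids, highest first — top 5: 990 (B-1), 983 (B-2), 982 (C-1), 978 (D-1), 976 (D-2)
First bid not allocated: $975.
Allocation: B 2, C 1, D 2. Every unit priced at $975.
Revenue = 5 × 975 = $4,875.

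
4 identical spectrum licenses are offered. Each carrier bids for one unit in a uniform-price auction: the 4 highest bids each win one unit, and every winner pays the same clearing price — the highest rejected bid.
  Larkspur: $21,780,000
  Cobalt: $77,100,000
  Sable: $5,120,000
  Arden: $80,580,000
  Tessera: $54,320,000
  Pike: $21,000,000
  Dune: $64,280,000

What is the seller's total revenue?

Total revenue: $87,120,000

Sorting: 80,580,000 (Arden), 77,100,000 (Cobalt), 64,280,000 (Dune), 54,320,000 (Tessera), 21,780,000 (Larkspur), 21,000,000 (Pike), …
The 4 highest are Arden, Cobalt, Dune, Tessera.
Highest unsuccessful bid: $21,780,000 → clearing price.
Total revenue = 4 × $21,780,000 = $87,120,000.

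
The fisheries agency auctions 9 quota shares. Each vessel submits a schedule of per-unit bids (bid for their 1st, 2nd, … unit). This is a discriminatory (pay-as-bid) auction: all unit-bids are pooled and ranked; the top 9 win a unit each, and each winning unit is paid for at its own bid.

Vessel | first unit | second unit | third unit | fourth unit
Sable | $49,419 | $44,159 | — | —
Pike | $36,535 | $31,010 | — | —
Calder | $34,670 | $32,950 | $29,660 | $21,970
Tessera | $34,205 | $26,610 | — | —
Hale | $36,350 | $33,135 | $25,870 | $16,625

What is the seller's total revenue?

Total revenue: $332,433

Merging the schedules and taking the best 9: 49,419 (Sable-1), 44,159 (Sable-2), 36,535 (Pike-1), 36,350 (Hale-1), 34,670 (Calder-1), 34,205 (Tessera-1), 33,135 (Hale-2), 32,950 (Calder-2), 31,010 (Pike-2)
Next rejected bid: $29,660 (not a price — pay-as-bid).
Each winning unit pays its own bid.
Revenue = 49,419 + 44,159 + 36,535 + 36,350 + 34,670 + 34,205 + 33,135 + 32,950 + 31,010 = $332,433.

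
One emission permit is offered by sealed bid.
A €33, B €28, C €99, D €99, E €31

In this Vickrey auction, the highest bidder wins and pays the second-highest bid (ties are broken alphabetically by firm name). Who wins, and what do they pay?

Bids in order: 99 (C) > 99 (D) > 33 (A) > 31 (E) > 28 (B)
Tie at €99 → C wins by tie-break.
C wins with the highest bid; price is set by the runner-up at €99.

C pays €99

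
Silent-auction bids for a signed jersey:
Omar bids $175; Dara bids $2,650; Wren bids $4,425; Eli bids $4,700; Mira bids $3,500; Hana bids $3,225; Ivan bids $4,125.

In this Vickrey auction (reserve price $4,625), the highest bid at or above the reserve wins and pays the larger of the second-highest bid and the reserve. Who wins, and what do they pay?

Vickrey auction (reserve price $4,625): the highest bid at or above the reserve wins and pays the larger of the second-highest bid and the reserve.
Bids in order: 4,700 (Eli) > 4,425 (Wren) > 4,125 (Ivan) > 3,500 (Mira) > 3,225 (Hana) > 2,650 (Dara) > …
Highest eligible bid: Eli at $4,700.
max(second-highest $4,425, reserve $4,625) = $4,625.

Eli pays $4,625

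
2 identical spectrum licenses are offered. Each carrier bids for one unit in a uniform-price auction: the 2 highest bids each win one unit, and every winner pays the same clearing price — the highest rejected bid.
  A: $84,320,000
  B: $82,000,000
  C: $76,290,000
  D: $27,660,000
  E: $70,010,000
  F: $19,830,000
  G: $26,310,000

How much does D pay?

Ordering the bids: 84,320,000 (A), 82,000,000 (B), 76,290,000 (C), 70,010,000 (E), …
Top 2: A, B.
First losing bid is C's $76,290,000, which sets the uniform price.
D does not win → pays $0.

D pays $0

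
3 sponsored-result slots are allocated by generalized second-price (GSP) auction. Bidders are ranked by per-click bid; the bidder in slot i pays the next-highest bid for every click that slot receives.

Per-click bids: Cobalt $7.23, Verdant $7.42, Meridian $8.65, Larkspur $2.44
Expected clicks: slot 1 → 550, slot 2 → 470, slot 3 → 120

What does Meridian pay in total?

Per-click bids in order: $8.65 (Meridian) > $7.42 (Verdant) > $7.23 (Cobalt) > $2.44 (Larkspur)
Meridian holds slot 1 → pays next bid $7.42 × 550 clicks = $4081.00.

Meridian pays $4081.00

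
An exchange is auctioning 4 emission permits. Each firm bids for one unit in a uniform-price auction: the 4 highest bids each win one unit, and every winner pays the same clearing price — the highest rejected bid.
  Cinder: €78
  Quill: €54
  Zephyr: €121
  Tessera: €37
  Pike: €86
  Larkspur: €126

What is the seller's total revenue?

Total revenue: €216

Ordering the bids: 126 (Larkspur), 121 (Zephyr), 86 (Pike), 78 (Cinder), 54 (Quill), 37 (Tessera)
Winners (4 units): Larkspur, Zephyr, Pike, Cinder.
Clearing price = highest rejected bid = €54.
Total revenue = 4 × €54 = €216.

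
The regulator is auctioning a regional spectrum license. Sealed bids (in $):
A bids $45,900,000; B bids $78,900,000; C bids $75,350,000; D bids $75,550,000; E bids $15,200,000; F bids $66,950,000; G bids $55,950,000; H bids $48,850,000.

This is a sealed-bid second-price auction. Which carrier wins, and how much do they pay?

B pays $75,550,000

Sealed-bid second-price auction: the highest bidder wins and pays the second-highest bid.
Bids in order: 78,900,000 (B) > 75,550,000 (D) > 75,350,000 (C) > 66,950,000 (F) > 55,950,000 (G) > 48,850,000 (H) > …
B wins with the highest bid; price is set by the runner-up at $75,550,000.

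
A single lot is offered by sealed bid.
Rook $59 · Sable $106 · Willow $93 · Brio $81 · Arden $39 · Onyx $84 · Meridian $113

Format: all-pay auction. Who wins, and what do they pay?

Meridian pays $113

Bids ranked: 113 (Meridian) > 106 (Sable) > 93 (Willow) > 84 (Onyx) > 81 (Brio) > 59 (Rook) > …
Meridian wins with the top bid; all bids are sunk regardless.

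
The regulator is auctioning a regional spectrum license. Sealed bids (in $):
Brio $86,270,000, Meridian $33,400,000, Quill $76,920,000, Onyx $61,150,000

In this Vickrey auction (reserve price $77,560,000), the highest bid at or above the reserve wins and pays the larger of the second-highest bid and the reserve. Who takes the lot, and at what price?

Brio pays $77,560,000

Bids ranked: 86,270,000 (Brio) > 76,920,000 (Quill) > 61,150,000 (Onyx) > 33,400,000 (Meridian)
Brio has the top bid at or above the reserve ($86,270,000).
Second-highest bid $76,920,000 is below the reserve $77,560,000, so the reserve binds → payment $77,560,000.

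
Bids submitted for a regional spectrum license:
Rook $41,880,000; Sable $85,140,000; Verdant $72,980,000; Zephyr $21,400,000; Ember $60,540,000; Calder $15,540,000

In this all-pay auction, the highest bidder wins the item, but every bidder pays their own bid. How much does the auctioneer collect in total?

Bids ranked: 85,140,000 (Sable) > 72,980,000 (Verdant) > 60,540,000 (Ember) > 41,880,000 (Rook) > 21,400,000 (Zephyr) > 15,540,000 (Calder)
Sable wins with the top bid; all bids are sunk regardless.
Every bidder forfeits their bid regardless of winning.
Revenue = 41,880,000 + 85,140,000 + 72,980,000 + 21,400,000 + 60,540,000 + 15,540,000 = $297,480,000.

Total revenue: $297,480,000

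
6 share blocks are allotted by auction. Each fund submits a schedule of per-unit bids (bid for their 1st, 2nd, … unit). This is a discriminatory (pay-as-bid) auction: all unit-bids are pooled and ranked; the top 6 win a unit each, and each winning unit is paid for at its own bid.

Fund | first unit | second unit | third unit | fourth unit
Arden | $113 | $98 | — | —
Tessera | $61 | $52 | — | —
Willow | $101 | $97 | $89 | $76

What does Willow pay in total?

Pooled unit-bids ranked (top 6): 113 (Arden-1), 101 (Willow-1), 98 (Arden-2), 97 (Willow-2), 89 (Willow-3), 76 (Willow-4)
Next rejected bid: $61 (not a price — pay-as-bid).
Willow's winning unit-bids: 101 + 97 + 89 + 76 = $363.

Willow pays $363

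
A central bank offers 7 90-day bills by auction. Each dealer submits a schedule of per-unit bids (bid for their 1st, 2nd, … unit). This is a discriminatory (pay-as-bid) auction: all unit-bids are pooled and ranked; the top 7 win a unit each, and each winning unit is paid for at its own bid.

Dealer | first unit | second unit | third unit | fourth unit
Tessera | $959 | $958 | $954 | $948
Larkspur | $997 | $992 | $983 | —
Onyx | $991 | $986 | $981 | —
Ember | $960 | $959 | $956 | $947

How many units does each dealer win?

All unit-bids, highest first — top 7: 997 (Larkspur-1), 992 (Larkspur-2), 991 (Onyx-1), 986 (Onyx-2), 983 (Larkspur-3), 981 (Onyx-3), 960 (Ember-1)
Next rejected bid: $959 (not a price — pay-as-bid).
Allocation: Ember 1, Larkspur 3, Onyx 3.

Ember 1, Larkspur 3, Onyx 3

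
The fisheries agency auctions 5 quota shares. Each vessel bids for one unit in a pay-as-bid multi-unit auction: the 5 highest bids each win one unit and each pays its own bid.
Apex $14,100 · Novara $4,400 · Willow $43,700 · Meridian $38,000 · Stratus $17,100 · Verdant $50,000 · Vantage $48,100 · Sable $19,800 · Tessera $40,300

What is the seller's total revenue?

Bids ranked high→low: 50,000 (Verdant), 48,100 (Vantage), 43,700 (Willow), 40,300 (Tessera), 38,000 (Meridian), 19,800 (Sable), 17,100 (Stratus), …
Winners (5 units): Verdant, Vantage, Willow, Tessera, Meridian.
Total revenue = 50,000 + 48,100 + 43,700 + 40,300 + 38,000 = $220,100.

Total revenue: $220,100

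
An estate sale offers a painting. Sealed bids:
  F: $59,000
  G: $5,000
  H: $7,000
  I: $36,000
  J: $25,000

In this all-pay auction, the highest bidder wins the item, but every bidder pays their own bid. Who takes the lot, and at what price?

F pays $59,000

Bids in order: 59,000 (F) > 36,000 (I) > 25,000 (J) > 7,000 (H) > 5,000 (G)
F wins with the top bid; all bids are sunk regardless.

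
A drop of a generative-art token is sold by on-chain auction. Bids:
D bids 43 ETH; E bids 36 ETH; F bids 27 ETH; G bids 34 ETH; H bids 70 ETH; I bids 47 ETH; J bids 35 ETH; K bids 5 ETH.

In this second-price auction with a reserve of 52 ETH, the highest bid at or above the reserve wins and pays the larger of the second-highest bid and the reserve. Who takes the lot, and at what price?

Bids in order: 70 (H) > 47 (I) > 43 (D) > 36 (E) > 35 (J) > 34 (G) > …
Highest eligible bid: H at 70 ETH.
max(second-highest 47 ETH, reserve 52 ETH) = 52 ETH.

H pays 52 ETH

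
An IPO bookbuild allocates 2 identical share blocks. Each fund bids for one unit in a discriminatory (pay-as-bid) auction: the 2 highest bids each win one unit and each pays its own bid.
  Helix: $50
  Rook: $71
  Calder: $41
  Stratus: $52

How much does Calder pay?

Bids ranked high→low: 71 (Rook), 52 (Stratus), 50 (Helix), 41 (Calder)
Winners (2 units): Rook, Stratus.
Calder does not win → $0.

Calder pays $0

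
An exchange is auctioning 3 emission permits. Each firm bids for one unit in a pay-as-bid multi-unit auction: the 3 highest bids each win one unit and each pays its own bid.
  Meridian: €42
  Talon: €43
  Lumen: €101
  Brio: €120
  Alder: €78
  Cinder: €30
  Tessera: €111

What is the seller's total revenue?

Total revenue: €332

Bids ranked high→low: 120 (Brio), 111 (Tessera), 101 (Lumen), 78 (Alder), 43 (Talon), …
Top 3: Brio, Tessera, Lumen.
Total revenue = 120 + 111 + 101 = €332.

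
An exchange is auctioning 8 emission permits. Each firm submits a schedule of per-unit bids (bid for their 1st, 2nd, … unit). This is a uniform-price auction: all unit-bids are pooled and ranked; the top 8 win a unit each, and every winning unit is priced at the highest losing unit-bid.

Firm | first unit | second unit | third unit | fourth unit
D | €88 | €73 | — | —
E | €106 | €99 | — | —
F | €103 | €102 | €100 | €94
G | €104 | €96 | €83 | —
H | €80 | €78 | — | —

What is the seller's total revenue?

All unit-bids, highest first — top 8: 106 (E-1), 104 (G-1), 103 (F-1), 102 (F-2), 100 (F-3), 99 (E-2), 96 (G-2), 94 (F-4)
First bid not allocated: €88.
Allocation: E 2, F 4, G 2. Every unit priced at €88.
Revenue = 8 × 88 = €704.

Total revenue: €704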